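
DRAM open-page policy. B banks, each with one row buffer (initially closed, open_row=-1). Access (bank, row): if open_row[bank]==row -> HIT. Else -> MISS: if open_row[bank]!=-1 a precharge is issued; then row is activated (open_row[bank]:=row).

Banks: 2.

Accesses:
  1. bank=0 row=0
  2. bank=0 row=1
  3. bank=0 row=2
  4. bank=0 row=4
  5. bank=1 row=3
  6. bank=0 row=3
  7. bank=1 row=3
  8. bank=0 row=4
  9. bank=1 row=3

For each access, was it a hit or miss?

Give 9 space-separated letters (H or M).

Answer: M M M M M M H M H

Derivation:
Acc 1: bank0 row0 -> MISS (open row0); precharges=0
Acc 2: bank0 row1 -> MISS (open row1); precharges=1
Acc 3: bank0 row2 -> MISS (open row2); precharges=2
Acc 4: bank0 row4 -> MISS (open row4); precharges=3
Acc 5: bank1 row3 -> MISS (open row3); precharges=3
Acc 6: bank0 row3 -> MISS (open row3); precharges=4
Acc 7: bank1 row3 -> HIT
Acc 8: bank0 row4 -> MISS (open row4); precharges=5
Acc 9: bank1 row3 -> HIT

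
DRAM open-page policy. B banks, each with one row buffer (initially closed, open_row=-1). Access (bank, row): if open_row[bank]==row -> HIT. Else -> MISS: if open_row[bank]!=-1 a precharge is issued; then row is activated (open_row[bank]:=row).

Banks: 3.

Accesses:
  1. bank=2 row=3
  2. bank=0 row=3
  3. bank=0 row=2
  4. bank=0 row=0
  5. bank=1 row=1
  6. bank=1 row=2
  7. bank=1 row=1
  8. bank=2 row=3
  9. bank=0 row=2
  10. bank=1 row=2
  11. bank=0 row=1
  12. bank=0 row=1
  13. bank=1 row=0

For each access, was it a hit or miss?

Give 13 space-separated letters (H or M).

Answer: M M M M M M M H M M M H M

Derivation:
Acc 1: bank2 row3 -> MISS (open row3); precharges=0
Acc 2: bank0 row3 -> MISS (open row3); precharges=0
Acc 3: bank0 row2 -> MISS (open row2); precharges=1
Acc 4: bank0 row0 -> MISS (open row0); precharges=2
Acc 5: bank1 row1 -> MISS (open row1); precharges=2
Acc 6: bank1 row2 -> MISS (open row2); precharges=3
Acc 7: bank1 row1 -> MISS (open row1); precharges=4
Acc 8: bank2 row3 -> HIT
Acc 9: bank0 row2 -> MISS (open row2); precharges=5
Acc 10: bank1 row2 -> MISS (open row2); precharges=6
Acc 11: bank0 row1 -> MISS (open row1); precharges=7
Acc 12: bank0 row1 -> HIT
Acc 13: bank1 row0 -> MISS (open row0); precharges=8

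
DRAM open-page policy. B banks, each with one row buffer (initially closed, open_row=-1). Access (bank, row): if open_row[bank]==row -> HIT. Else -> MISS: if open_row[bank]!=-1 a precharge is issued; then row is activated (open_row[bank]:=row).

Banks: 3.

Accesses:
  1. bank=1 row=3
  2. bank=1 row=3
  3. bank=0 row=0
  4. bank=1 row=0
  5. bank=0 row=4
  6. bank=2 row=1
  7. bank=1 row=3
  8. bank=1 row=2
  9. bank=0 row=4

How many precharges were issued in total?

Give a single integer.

Answer: 4

Derivation:
Acc 1: bank1 row3 -> MISS (open row3); precharges=0
Acc 2: bank1 row3 -> HIT
Acc 3: bank0 row0 -> MISS (open row0); precharges=0
Acc 4: bank1 row0 -> MISS (open row0); precharges=1
Acc 5: bank0 row4 -> MISS (open row4); precharges=2
Acc 6: bank2 row1 -> MISS (open row1); precharges=2
Acc 7: bank1 row3 -> MISS (open row3); precharges=3
Acc 8: bank1 row2 -> MISS (open row2); precharges=4
Acc 9: bank0 row4 -> HIT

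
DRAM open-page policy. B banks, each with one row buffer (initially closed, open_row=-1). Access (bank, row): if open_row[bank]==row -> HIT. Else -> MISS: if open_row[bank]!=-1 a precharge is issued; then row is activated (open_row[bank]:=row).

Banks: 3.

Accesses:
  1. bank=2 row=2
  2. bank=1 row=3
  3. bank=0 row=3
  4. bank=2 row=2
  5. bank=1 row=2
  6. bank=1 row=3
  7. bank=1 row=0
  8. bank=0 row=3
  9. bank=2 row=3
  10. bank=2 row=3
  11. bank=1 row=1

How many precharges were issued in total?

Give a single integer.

Answer: 5

Derivation:
Acc 1: bank2 row2 -> MISS (open row2); precharges=0
Acc 2: bank1 row3 -> MISS (open row3); precharges=0
Acc 3: bank0 row3 -> MISS (open row3); precharges=0
Acc 4: bank2 row2 -> HIT
Acc 5: bank1 row2 -> MISS (open row2); precharges=1
Acc 6: bank1 row3 -> MISS (open row3); precharges=2
Acc 7: bank1 row0 -> MISS (open row0); precharges=3
Acc 8: bank0 row3 -> HIT
Acc 9: bank2 row3 -> MISS (open row3); precharges=4
Acc 10: bank2 row3 -> HIT
Acc 11: bank1 row1 -> MISS (open row1); precharges=5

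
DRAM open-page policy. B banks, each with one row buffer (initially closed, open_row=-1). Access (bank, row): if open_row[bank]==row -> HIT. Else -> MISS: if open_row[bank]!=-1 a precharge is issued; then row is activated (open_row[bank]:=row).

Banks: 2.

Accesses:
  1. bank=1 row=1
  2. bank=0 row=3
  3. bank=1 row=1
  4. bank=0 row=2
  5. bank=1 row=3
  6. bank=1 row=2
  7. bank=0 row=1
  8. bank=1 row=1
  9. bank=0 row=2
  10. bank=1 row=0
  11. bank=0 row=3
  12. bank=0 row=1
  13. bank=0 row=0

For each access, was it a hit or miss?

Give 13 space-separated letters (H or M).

Acc 1: bank1 row1 -> MISS (open row1); precharges=0
Acc 2: bank0 row3 -> MISS (open row3); precharges=0
Acc 3: bank1 row1 -> HIT
Acc 4: bank0 row2 -> MISS (open row2); precharges=1
Acc 5: bank1 row3 -> MISS (open row3); precharges=2
Acc 6: bank1 row2 -> MISS (open row2); precharges=3
Acc 7: bank0 row1 -> MISS (open row1); precharges=4
Acc 8: bank1 row1 -> MISS (open row1); precharges=5
Acc 9: bank0 row2 -> MISS (open row2); precharges=6
Acc 10: bank1 row0 -> MISS (open row0); precharges=7
Acc 11: bank0 row3 -> MISS (open row3); precharges=8
Acc 12: bank0 row1 -> MISS (open row1); precharges=9
Acc 13: bank0 row0 -> MISS (open row0); precharges=10

Answer: M M H M M M M M M M M M M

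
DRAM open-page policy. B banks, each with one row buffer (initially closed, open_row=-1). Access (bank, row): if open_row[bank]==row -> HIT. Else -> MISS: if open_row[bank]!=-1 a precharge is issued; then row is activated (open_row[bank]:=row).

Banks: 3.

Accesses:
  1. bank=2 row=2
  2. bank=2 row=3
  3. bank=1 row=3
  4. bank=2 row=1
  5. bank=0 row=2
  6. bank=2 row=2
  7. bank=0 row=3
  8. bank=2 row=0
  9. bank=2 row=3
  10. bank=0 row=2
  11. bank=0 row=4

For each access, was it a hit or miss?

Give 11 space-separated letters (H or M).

Acc 1: bank2 row2 -> MISS (open row2); precharges=0
Acc 2: bank2 row3 -> MISS (open row3); precharges=1
Acc 3: bank1 row3 -> MISS (open row3); precharges=1
Acc 4: bank2 row1 -> MISS (open row1); precharges=2
Acc 5: bank0 row2 -> MISS (open row2); precharges=2
Acc 6: bank2 row2 -> MISS (open row2); precharges=3
Acc 7: bank0 row3 -> MISS (open row3); precharges=4
Acc 8: bank2 row0 -> MISS (open row0); precharges=5
Acc 9: bank2 row3 -> MISS (open row3); precharges=6
Acc 10: bank0 row2 -> MISS (open row2); precharges=7
Acc 11: bank0 row4 -> MISS (open row4); precharges=8

Answer: M M M M M M M M M M M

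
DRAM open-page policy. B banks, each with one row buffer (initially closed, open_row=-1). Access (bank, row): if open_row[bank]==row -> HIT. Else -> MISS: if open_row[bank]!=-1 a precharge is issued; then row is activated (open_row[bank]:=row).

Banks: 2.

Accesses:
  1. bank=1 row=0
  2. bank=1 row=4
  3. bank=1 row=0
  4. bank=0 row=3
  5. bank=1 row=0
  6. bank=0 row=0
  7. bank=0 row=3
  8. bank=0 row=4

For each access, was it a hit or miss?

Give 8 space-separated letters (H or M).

Answer: M M M M H M M M

Derivation:
Acc 1: bank1 row0 -> MISS (open row0); precharges=0
Acc 2: bank1 row4 -> MISS (open row4); precharges=1
Acc 3: bank1 row0 -> MISS (open row0); precharges=2
Acc 4: bank0 row3 -> MISS (open row3); precharges=2
Acc 5: bank1 row0 -> HIT
Acc 6: bank0 row0 -> MISS (open row0); precharges=3
Acc 7: bank0 row3 -> MISS (open row3); precharges=4
Acc 8: bank0 row4 -> MISS (open row4); precharges=5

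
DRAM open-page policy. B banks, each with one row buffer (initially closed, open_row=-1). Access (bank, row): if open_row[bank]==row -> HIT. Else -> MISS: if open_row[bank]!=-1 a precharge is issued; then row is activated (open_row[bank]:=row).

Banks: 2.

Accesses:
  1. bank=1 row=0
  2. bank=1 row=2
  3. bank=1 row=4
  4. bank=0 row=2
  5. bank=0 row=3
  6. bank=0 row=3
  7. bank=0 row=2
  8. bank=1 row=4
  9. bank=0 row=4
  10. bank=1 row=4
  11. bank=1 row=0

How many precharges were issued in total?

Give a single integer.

Acc 1: bank1 row0 -> MISS (open row0); precharges=0
Acc 2: bank1 row2 -> MISS (open row2); precharges=1
Acc 3: bank1 row4 -> MISS (open row4); precharges=2
Acc 4: bank0 row2 -> MISS (open row2); precharges=2
Acc 5: bank0 row3 -> MISS (open row3); precharges=3
Acc 6: bank0 row3 -> HIT
Acc 7: bank0 row2 -> MISS (open row2); precharges=4
Acc 8: bank1 row4 -> HIT
Acc 9: bank0 row4 -> MISS (open row4); precharges=5
Acc 10: bank1 row4 -> HIT
Acc 11: bank1 row0 -> MISS (open row0); precharges=6

Answer: 6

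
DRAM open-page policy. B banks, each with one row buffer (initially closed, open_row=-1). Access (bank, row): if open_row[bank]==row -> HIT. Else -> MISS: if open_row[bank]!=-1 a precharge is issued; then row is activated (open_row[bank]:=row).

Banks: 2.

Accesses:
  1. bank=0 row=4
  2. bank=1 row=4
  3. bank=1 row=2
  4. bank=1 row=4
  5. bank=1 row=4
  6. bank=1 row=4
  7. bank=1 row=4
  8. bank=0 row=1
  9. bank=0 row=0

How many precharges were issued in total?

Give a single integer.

Acc 1: bank0 row4 -> MISS (open row4); precharges=0
Acc 2: bank1 row4 -> MISS (open row4); precharges=0
Acc 3: bank1 row2 -> MISS (open row2); precharges=1
Acc 4: bank1 row4 -> MISS (open row4); precharges=2
Acc 5: bank1 row4 -> HIT
Acc 6: bank1 row4 -> HIT
Acc 7: bank1 row4 -> HIT
Acc 8: bank0 row1 -> MISS (open row1); precharges=3
Acc 9: bank0 row0 -> MISS (open row0); precharges=4

Answer: 4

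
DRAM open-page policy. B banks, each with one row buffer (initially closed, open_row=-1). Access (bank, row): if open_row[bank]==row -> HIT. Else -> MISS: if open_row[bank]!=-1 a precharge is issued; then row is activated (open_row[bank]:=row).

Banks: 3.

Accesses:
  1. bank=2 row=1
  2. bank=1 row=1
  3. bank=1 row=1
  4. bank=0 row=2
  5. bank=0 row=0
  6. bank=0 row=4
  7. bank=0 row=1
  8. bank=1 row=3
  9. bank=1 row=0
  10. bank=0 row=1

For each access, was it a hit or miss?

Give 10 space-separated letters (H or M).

Answer: M M H M M M M M M H

Derivation:
Acc 1: bank2 row1 -> MISS (open row1); precharges=0
Acc 2: bank1 row1 -> MISS (open row1); precharges=0
Acc 3: bank1 row1 -> HIT
Acc 4: bank0 row2 -> MISS (open row2); precharges=0
Acc 5: bank0 row0 -> MISS (open row0); precharges=1
Acc 6: bank0 row4 -> MISS (open row4); precharges=2
Acc 7: bank0 row1 -> MISS (open row1); precharges=3
Acc 8: bank1 row3 -> MISS (open row3); precharges=4
Acc 9: bank1 row0 -> MISS (open row0); precharges=5
Acc 10: bank0 row1 -> HIT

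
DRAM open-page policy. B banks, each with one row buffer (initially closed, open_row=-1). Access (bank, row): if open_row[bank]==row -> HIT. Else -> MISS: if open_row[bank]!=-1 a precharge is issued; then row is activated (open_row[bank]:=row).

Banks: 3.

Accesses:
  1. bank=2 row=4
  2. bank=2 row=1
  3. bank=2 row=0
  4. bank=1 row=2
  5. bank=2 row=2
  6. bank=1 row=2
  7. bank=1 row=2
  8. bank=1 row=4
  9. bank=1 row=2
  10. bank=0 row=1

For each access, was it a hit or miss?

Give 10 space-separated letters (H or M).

Answer: M M M M M H H M M M

Derivation:
Acc 1: bank2 row4 -> MISS (open row4); precharges=0
Acc 2: bank2 row1 -> MISS (open row1); precharges=1
Acc 3: bank2 row0 -> MISS (open row0); precharges=2
Acc 4: bank1 row2 -> MISS (open row2); precharges=2
Acc 5: bank2 row2 -> MISS (open row2); precharges=3
Acc 6: bank1 row2 -> HIT
Acc 7: bank1 row2 -> HIT
Acc 8: bank1 row4 -> MISS (open row4); precharges=4
Acc 9: bank1 row2 -> MISS (open row2); precharges=5
Acc 10: bank0 row1 -> MISS (open row1); precharges=5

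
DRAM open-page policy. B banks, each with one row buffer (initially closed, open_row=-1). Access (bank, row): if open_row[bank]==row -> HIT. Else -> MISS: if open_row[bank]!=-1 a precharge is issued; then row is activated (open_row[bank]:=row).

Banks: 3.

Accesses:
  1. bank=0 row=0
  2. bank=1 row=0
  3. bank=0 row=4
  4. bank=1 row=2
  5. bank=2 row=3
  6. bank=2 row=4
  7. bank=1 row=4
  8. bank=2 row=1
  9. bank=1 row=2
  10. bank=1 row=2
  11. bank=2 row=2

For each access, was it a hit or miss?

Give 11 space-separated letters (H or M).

Acc 1: bank0 row0 -> MISS (open row0); precharges=0
Acc 2: bank1 row0 -> MISS (open row0); precharges=0
Acc 3: bank0 row4 -> MISS (open row4); precharges=1
Acc 4: bank1 row2 -> MISS (open row2); precharges=2
Acc 5: bank2 row3 -> MISS (open row3); precharges=2
Acc 6: bank2 row4 -> MISS (open row4); precharges=3
Acc 7: bank1 row4 -> MISS (open row4); precharges=4
Acc 8: bank2 row1 -> MISS (open row1); precharges=5
Acc 9: bank1 row2 -> MISS (open row2); precharges=6
Acc 10: bank1 row2 -> HIT
Acc 11: bank2 row2 -> MISS (open row2); precharges=7

Answer: M M M M M M M M M H M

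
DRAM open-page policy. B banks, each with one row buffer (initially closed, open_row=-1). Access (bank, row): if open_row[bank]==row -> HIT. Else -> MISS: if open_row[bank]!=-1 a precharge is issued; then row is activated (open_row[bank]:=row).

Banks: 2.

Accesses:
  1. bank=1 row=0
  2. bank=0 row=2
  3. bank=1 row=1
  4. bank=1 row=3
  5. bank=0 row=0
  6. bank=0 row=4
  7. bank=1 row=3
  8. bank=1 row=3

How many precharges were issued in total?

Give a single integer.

Acc 1: bank1 row0 -> MISS (open row0); precharges=0
Acc 2: bank0 row2 -> MISS (open row2); precharges=0
Acc 3: bank1 row1 -> MISS (open row1); precharges=1
Acc 4: bank1 row3 -> MISS (open row3); precharges=2
Acc 5: bank0 row0 -> MISS (open row0); precharges=3
Acc 6: bank0 row4 -> MISS (open row4); precharges=4
Acc 7: bank1 row3 -> HIT
Acc 8: bank1 row3 -> HIT

Answer: 4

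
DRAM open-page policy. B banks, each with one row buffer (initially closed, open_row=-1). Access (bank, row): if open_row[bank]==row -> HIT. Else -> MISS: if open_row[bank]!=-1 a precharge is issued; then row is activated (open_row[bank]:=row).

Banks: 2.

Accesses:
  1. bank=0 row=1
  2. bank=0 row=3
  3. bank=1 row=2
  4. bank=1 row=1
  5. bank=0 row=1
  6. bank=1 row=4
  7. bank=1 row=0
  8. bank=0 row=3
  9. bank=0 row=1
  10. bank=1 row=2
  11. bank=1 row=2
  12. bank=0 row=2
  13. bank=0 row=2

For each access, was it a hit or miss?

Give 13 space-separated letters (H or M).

Acc 1: bank0 row1 -> MISS (open row1); precharges=0
Acc 2: bank0 row3 -> MISS (open row3); precharges=1
Acc 3: bank1 row2 -> MISS (open row2); precharges=1
Acc 4: bank1 row1 -> MISS (open row1); precharges=2
Acc 5: bank0 row1 -> MISS (open row1); precharges=3
Acc 6: bank1 row4 -> MISS (open row4); precharges=4
Acc 7: bank1 row0 -> MISS (open row0); precharges=5
Acc 8: bank0 row3 -> MISS (open row3); precharges=6
Acc 9: bank0 row1 -> MISS (open row1); precharges=7
Acc 10: bank1 row2 -> MISS (open row2); precharges=8
Acc 11: bank1 row2 -> HIT
Acc 12: bank0 row2 -> MISS (open row2); precharges=9
Acc 13: bank0 row2 -> HIT

Answer: M M M M M M M M M M H M H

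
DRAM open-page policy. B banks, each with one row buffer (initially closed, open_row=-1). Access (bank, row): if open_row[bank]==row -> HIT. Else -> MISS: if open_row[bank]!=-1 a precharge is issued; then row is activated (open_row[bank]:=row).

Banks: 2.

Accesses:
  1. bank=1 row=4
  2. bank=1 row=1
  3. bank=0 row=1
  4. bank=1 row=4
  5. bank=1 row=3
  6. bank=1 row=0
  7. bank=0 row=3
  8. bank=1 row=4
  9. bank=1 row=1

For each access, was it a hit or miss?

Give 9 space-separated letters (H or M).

Answer: M M M M M M M M M

Derivation:
Acc 1: bank1 row4 -> MISS (open row4); precharges=0
Acc 2: bank1 row1 -> MISS (open row1); precharges=1
Acc 3: bank0 row1 -> MISS (open row1); precharges=1
Acc 4: bank1 row4 -> MISS (open row4); precharges=2
Acc 5: bank1 row3 -> MISS (open row3); precharges=3
Acc 6: bank1 row0 -> MISS (open row0); precharges=4
Acc 7: bank0 row3 -> MISS (open row3); precharges=5
Acc 8: bank1 row4 -> MISS (open row4); precharges=6
Acc 9: bank1 row1 -> MISS (open row1); precharges=7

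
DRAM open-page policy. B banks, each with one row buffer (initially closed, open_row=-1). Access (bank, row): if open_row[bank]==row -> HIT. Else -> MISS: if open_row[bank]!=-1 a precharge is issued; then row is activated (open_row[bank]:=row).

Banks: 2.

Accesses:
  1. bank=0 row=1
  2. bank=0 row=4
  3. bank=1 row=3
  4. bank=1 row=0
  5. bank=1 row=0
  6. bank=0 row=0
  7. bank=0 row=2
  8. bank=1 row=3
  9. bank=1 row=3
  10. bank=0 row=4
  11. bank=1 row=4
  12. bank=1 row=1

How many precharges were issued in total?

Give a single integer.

Acc 1: bank0 row1 -> MISS (open row1); precharges=0
Acc 2: bank0 row4 -> MISS (open row4); precharges=1
Acc 3: bank1 row3 -> MISS (open row3); precharges=1
Acc 4: bank1 row0 -> MISS (open row0); precharges=2
Acc 5: bank1 row0 -> HIT
Acc 6: bank0 row0 -> MISS (open row0); precharges=3
Acc 7: bank0 row2 -> MISS (open row2); precharges=4
Acc 8: bank1 row3 -> MISS (open row3); precharges=5
Acc 9: bank1 row3 -> HIT
Acc 10: bank0 row4 -> MISS (open row4); precharges=6
Acc 11: bank1 row4 -> MISS (open row4); precharges=7
Acc 12: bank1 row1 -> MISS (open row1); precharges=8

Answer: 8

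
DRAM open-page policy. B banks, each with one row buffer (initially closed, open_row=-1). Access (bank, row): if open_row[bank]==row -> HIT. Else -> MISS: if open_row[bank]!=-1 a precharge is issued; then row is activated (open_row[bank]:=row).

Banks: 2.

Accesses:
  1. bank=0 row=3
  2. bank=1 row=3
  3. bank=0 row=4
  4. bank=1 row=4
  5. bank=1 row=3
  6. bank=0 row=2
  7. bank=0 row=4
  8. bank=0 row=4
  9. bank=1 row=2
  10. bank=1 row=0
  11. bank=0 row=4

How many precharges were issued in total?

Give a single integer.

Acc 1: bank0 row3 -> MISS (open row3); precharges=0
Acc 2: bank1 row3 -> MISS (open row3); precharges=0
Acc 3: bank0 row4 -> MISS (open row4); precharges=1
Acc 4: bank1 row4 -> MISS (open row4); precharges=2
Acc 5: bank1 row3 -> MISS (open row3); precharges=3
Acc 6: bank0 row2 -> MISS (open row2); precharges=4
Acc 7: bank0 row4 -> MISS (open row4); precharges=5
Acc 8: bank0 row4 -> HIT
Acc 9: bank1 row2 -> MISS (open row2); precharges=6
Acc 10: bank1 row0 -> MISS (open row0); precharges=7
Acc 11: bank0 row4 -> HIT

Answer: 7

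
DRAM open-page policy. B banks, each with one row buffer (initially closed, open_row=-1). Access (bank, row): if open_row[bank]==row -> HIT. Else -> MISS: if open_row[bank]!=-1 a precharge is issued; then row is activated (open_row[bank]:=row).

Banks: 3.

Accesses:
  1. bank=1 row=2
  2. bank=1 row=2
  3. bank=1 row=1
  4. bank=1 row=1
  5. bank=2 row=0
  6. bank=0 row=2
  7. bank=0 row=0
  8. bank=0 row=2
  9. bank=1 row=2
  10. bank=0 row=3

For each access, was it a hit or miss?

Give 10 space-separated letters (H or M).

Acc 1: bank1 row2 -> MISS (open row2); precharges=0
Acc 2: bank1 row2 -> HIT
Acc 3: bank1 row1 -> MISS (open row1); precharges=1
Acc 4: bank1 row1 -> HIT
Acc 5: bank2 row0 -> MISS (open row0); precharges=1
Acc 6: bank0 row2 -> MISS (open row2); precharges=1
Acc 7: bank0 row0 -> MISS (open row0); precharges=2
Acc 8: bank0 row2 -> MISS (open row2); precharges=3
Acc 9: bank1 row2 -> MISS (open row2); precharges=4
Acc 10: bank0 row3 -> MISS (open row3); precharges=5

Answer: M H M H M M M M M M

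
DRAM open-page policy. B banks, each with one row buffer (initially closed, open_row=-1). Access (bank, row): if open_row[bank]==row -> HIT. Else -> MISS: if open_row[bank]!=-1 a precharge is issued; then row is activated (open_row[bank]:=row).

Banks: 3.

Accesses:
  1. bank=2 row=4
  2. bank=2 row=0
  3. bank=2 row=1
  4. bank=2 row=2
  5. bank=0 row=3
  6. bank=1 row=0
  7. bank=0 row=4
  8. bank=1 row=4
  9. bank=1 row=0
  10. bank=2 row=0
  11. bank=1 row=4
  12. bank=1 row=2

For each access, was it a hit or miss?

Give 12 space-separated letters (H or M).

Answer: M M M M M M M M M M M M

Derivation:
Acc 1: bank2 row4 -> MISS (open row4); precharges=0
Acc 2: bank2 row0 -> MISS (open row0); precharges=1
Acc 3: bank2 row1 -> MISS (open row1); precharges=2
Acc 4: bank2 row2 -> MISS (open row2); precharges=3
Acc 5: bank0 row3 -> MISS (open row3); precharges=3
Acc 6: bank1 row0 -> MISS (open row0); precharges=3
Acc 7: bank0 row4 -> MISS (open row4); precharges=4
Acc 8: bank1 row4 -> MISS (open row4); precharges=5
Acc 9: bank1 row0 -> MISS (open row0); precharges=6
Acc 10: bank2 row0 -> MISS (open row0); precharges=7
Acc 11: bank1 row4 -> MISS (open row4); precharges=8
Acc 12: bank1 row2 -> MISS (open row2); precharges=9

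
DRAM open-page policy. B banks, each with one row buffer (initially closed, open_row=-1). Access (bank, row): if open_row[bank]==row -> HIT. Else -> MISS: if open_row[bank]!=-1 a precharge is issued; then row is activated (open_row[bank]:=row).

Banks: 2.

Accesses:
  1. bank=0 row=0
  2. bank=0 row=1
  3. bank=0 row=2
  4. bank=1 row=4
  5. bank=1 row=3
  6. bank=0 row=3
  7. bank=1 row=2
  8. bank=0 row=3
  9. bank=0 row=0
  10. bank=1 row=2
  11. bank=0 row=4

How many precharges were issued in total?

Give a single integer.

Acc 1: bank0 row0 -> MISS (open row0); precharges=0
Acc 2: bank0 row1 -> MISS (open row1); precharges=1
Acc 3: bank0 row2 -> MISS (open row2); precharges=2
Acc 4: bank1 row4 -> MISS (open row4); precharges=2
Acc 5: bank1 row3 -> MISS (open row3); precharges=3
Acc 6: bank0 row3 -> MISS (open row3); precharges=4
Acc 7: bank1 row2 -> MISS (open row2); precharges=5
Acc 8: bank0 row3 -> HIT
Acc 9: bank0 row0 -> MISS (open row0); precharges=6
Acc 10: bank1 row2 -> HIT
Acc 11: bank0 row4 -> MISS (open row4); precharges=7

Answer: 7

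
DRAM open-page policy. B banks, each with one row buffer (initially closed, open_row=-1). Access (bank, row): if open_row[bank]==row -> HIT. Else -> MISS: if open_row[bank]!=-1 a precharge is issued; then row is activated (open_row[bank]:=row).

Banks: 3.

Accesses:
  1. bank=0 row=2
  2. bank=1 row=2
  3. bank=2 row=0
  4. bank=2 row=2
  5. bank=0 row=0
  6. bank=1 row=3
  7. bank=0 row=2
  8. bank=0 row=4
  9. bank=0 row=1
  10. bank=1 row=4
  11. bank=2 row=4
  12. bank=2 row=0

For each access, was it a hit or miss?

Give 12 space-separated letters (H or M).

Answer: M M M M M M M M M M M M

Derivation:
Acc 1: bank0 row2 -> MISS (open row2); precharges=0
Acc 2: bank1 row2 -> MISS (open row2); precharges=0
Acc 3: bank2 row0 -> MISS (open row0); precharges=0
Acc 4: bank2 row2 -> MISS (open row2); precharges=1
Acc 5: bank0 row0 -> MISS (open row0); precharges=2
Acc 6: bank1 row3 -> MISS (open row3); precharges=3
Acc 7: bank0 row2 -> MISS (open row2); precharges=4
Acc 8: bank0 row4 -> MISS (open row4); precharges=5
Acc 9: bank0 row1 -> MISS (open row1); precharges=6
Acc 10: bank1 row4 -> MISS (open row4); precharges=7
Acc 11: bank2 row4 -> MISS (open row4); precharges=8
Acc 12: bank2 row0 -> MISS (open row0); precharges=9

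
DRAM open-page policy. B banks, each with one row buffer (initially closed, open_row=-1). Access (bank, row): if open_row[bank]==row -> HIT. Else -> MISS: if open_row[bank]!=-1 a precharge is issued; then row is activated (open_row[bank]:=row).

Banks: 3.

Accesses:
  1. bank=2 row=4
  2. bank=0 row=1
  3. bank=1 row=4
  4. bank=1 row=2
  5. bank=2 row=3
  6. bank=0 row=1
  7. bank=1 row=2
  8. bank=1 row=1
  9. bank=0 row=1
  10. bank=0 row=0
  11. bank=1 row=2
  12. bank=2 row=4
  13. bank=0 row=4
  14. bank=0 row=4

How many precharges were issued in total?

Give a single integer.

Answer: 7

Derivation:
Acc 1: bank2 row4 -> MISS (open row4); precharges=0
Acc 2: bank0 row1 -> MISS (open row1); precharges=0
Acc 3: bank1 row4 -> MISS (open row4); precharges=0
Acc 4: bank1 row2 -> MISS (open row2); precharges=1
Acc 5: bank2 row3 -> MISS (open row3); precharges=2
Acc 6: bank0 row1 -> HIT
Acc 7: bank1 row2 -> HIT
Acc 8: bank1 row1 -> MISS (open row1); precharges=3
Acc 9: bank0 row1 -> HIT
Acc 10: bank0 row0 -> MISS (open row0); precharges=4
Acc 11: bank1 row2 -> MISS (open row2); precharges=5
Acc 12: bank2 row4 -> MISS (open row4); precharges=6
Acc 13: bank0 row4 -> MISS (open row4); precharges=7
Acc 14: bank0 row4 -> HIT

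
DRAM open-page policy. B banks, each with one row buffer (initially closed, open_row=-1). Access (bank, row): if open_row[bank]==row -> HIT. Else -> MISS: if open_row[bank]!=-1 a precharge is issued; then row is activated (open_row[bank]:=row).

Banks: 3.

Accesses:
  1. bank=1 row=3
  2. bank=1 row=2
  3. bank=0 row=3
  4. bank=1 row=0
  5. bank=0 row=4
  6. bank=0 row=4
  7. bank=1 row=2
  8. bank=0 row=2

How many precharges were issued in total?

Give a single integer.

Answer: 5

Derivation:
Acc 1: bank1 row3 -> MISS (open row3); precharges=0
Acc 2: bank1 row2 -> MISS (open row2); precharges=1
Acc 3: bank0 row3 -> MISS (open row3); precharges=1
Acc 4: bank1 row0 -> MISS (open row0); precharges=2
Acc 5: bank0 row4 -> MISS (open row4); precharges=3
Acc 6: bank0 row4 -> HIT
Acc 7: bank1 row2 -> MISS (open row2); precharges=4
Acc 8: bank0 row2 -> MISS (open row2); precharges=5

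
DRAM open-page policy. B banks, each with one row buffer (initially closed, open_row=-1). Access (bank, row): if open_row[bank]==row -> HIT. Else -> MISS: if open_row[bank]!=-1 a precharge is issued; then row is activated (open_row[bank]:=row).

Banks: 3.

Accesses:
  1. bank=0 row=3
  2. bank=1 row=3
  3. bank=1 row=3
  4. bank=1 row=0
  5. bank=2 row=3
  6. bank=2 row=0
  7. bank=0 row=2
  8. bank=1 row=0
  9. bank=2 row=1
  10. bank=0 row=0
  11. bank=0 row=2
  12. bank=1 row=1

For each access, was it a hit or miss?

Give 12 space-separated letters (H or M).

Acc 1: bank0 row3 -> MISS (open row3); precharges=0
Acc 2: bank1 row3 -> MISS (open row3); precharges=0
Acc 3: bank1 row3 -> HIT
Acc 4: bank1 row0 -> MISS (open row0); precharges=1
Acc 5: bank2 row3 -> MISS (open row3); precharges=1
Acc 6: bank2 row0 -> MISS (open row0); precharges=2
Acc 7: bank0 row2 -> MISS (open row2); precharges=3
Acc 8: bank1 row0 -> HIT
Acc 9: bank2 row1 -> MISS (open row1); precharges=4
Acc 10: bank0 row0 -> MISS (open row0); precharges=5
Acc 11: bank0 row2 -> MISS (open row2); precharges=6
Acc 12: bank1 row1 -> MISS (open row1); precharges=7

Answer: M M H M M M M H M M M M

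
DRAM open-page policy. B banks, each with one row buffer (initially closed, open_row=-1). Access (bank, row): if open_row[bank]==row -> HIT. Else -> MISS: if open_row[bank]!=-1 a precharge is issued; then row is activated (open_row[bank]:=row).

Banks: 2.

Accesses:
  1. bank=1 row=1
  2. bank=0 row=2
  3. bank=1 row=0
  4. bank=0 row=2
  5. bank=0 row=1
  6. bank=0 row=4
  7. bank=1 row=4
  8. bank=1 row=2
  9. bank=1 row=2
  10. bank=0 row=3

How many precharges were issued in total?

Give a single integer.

Answer: 6

Derivation:
Acc 1: bank1 row1 -> MISS (open row1); precharges=0
Acc 2: bank0 row2 -> MISS (open row2); precharges=0
Acc 3: bank1 row0 -> MISS (open row0); precharges=1
Acc 4: bank0 row2 -> HIT
Acc 5: bank0 row1 -> MISS (open row1); precharges=2
Acc 6: bank0 row4 -> MISS (open row4); precharges=3
Acc 7: bank1 row4 -> MISS (open row4); precharges=4
Acc 8: bank1 row2 -> MISS (open row2); precharges=5
Acc 9: bank1 row2 -> HIT
Acc 10: bank0 row3 -> MISS (open row3); precharges=6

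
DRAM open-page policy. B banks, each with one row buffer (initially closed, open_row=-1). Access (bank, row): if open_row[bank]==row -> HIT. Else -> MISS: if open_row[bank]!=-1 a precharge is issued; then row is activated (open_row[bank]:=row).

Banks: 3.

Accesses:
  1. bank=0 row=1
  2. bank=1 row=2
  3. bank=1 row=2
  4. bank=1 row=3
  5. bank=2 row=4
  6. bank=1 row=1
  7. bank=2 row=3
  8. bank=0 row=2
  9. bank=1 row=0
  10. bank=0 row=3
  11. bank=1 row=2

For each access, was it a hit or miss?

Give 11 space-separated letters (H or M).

Answer: M M H M M M M M M M M

Derivation:
Acc 1: bank0 row1 -> MISS (open row1); precharges=0
Acc 2: bank1 row2 -> MISS (open row2); precharges=0
Acc 3: bank1 row2 -> HIT
Acc 4: bank1 row3 -> MISS (open row3); precharges=1
Acc 5: bank2 row4 -> MISS (open row4); precharges=1
Acc 6: bank1 row1 -> MISS (open row1); precharges=2
Acc 7: bank2 row3 -> MISS (open row3); precharges=3
Acc 8: bank0 row2 -> MISS (open row2); precharges=4
Acc 9: bank1 row0 -> MISS (open row0); precharges=5
Acc 10: bank0 row3 -> MISS (open row3); precharges=6
Acc 11: bank1 row2 -> MISS (open row2); precharges=7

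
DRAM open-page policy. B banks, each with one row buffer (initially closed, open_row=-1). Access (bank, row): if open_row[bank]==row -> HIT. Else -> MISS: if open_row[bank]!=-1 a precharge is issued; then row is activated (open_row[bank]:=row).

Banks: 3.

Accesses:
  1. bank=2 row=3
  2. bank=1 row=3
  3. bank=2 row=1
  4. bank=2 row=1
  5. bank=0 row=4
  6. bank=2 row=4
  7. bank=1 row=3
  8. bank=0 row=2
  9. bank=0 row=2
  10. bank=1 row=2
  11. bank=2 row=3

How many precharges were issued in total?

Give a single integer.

Answer: 5

Derivation:
Acc 1: bank2 row3 -> MISS (open row3); precharges=0
Acc 2: bank1 row3 -> MISS (open row3); precharges=0
Acc 3: bank2 row1 -> MISS (open row1); precharges=1
Acc 4: bank2 row1 -> HIT
Acc 5: bank0 row4 -> MISS (open row4); precharges=1
Acc 6: bank2 row4 -> MISS (open row4); precharges=2
Acc 7: bank1 row3 -> HIT
Acc 8: bank0 row2 -> MISS (open row2); precharges=3
Acc 9: bank0 row2 -> HIT
Acc 10: bank1 row2 -> MISS (open row2); precharges=4
Acc 11: bank2 row3 -> MISS (open row3); precharges=5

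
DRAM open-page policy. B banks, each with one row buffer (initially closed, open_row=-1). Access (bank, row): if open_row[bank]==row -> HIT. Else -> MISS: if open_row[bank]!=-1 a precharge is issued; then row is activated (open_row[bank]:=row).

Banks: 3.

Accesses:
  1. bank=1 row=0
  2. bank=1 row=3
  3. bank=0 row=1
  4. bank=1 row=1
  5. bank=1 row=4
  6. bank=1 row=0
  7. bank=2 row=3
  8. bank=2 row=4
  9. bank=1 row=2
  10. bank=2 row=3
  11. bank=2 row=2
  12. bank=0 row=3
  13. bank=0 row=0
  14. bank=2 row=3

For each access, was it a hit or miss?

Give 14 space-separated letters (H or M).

Acc 1: bank1 row0 -> MISS (open row0); precharges=0
Acc 2: bank1 row3 -> MISS (open row3); precharges=1
Acc 3: bank0 row1 -> MISS (open row1); precharges=1
Acc 4: bank1 row1 -> MISS (open row1); precharges=2
Acc 5: bank1 row4 -> MISS (open row4); precharges=3
Acc 6: bank1 row0 -> MISS (open row0); precharges=4
Acc 7: bank2 row3 -> MISS (open row3); precharges=4
Acc 8: bank2 row4 -> MISS (open row4); precharges=5
Acc 9: bank1 row2 -> MISS (open row2); precharges=6
Acc 10: bank2 row3 -> MISS (open row3); precharges=7
Acc 11: bank2 row2 -> MISS (open row2); precharges=8
Acc 12: bank0 row3 -> MISS (open row3); precharges=9
Acc 13: bank0 row0 -> MISS (open row0); precharges=10
Acc 14: bank2 row3 -> MISS (open row3); precharges=11

Answer: M M M M M M M M M M M M M M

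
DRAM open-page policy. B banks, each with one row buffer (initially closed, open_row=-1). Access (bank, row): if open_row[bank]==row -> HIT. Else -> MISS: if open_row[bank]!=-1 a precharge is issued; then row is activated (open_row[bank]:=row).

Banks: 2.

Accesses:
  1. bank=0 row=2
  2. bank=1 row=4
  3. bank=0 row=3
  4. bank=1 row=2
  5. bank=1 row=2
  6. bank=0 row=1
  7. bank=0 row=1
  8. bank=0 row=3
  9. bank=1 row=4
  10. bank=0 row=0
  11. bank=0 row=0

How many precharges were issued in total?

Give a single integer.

Answer: 6

Derivation:
Acc 1: bank0 row2 -> MISS (open row2); precharges=0
Acc 2: bank1 row4 -> MISS (open row4); precharges=0
Acc 3: bank0 row3 -> MISS (open row3); precharges=1
Acc 4: bank1 row2 -> MISS (open row2); precharges=2
Acc 5: bank1 row2 -> HIT
Acc 6: bank0 row1 -> MISS (open row1); precharges=3
Acc 7: bank0 row1 -> HIT
Acc 8: bank0 row3 -> MISS (open row3); precharges=4
Acc 9: bank1 row4 -> MISS (open row4); precharges=5
Acc 10: bank0 row0 -> MISS (open row0); precharges=6
Acc 11: bank0 row0 -> HIT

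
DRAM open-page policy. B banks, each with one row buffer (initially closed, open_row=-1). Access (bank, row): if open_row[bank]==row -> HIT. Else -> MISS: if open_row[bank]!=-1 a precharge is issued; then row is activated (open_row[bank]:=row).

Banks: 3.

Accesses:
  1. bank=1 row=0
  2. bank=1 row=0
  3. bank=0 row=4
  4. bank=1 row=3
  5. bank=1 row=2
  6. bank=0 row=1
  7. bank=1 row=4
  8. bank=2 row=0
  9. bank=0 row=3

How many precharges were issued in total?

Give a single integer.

Answer: 5

Derivation:
Acc 1: bank1 row0 -> MISS (open row0); precharges=0
Acc 2: bank1 row0 -> HIT
Acc 3: bank0 row4 -> MISS (open row4); precharges=0
Acc 4: bank1 row3 -> MISS (open row3); precharges=1
Acc 5: bank1 row2 -> MISS (open row2); precharges=2
Acc 6: bank0 row1 -> MISS (open row1); precharges=3
Acc 7: bank1 row4 -> MISS (open row4); precharges=4
Acc 8: bank2 row0 -> MISS (open row0); precharges=4
Acc 9: bank0 row3 -> MISS (open row3); precharges=5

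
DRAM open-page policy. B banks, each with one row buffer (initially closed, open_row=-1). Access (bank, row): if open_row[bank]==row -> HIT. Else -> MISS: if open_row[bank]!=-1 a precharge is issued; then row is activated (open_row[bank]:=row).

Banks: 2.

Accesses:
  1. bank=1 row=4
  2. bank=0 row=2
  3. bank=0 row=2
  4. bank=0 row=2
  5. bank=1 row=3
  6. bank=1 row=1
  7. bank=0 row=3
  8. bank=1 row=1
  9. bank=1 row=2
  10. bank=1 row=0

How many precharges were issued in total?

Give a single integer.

Acc 1: bank1 row4 -> MISS (open row4); precharges=0
Acc 2: bank0 row2 -> MISS (open row2); precharges=0
Acc 3: bank0 row2 -> HIT
Acc 4: bank0 row2 -> HIT
Acc 5: bank1 row3 -> MISS (open row3); precharges=1
Acc 6: bank1 row1 -> MISS (open row1); precharges=2
Acc 7: bank0 row3 -> MISS (open row3); precharges=3
Acc 8: bank1 row1 -> HIT
Acc 9: bank1 row2 -> MISS (open row2); precharges=4
Acc 10: bank1 row0 -> MISS (open row0); precharges=5

Answer: 5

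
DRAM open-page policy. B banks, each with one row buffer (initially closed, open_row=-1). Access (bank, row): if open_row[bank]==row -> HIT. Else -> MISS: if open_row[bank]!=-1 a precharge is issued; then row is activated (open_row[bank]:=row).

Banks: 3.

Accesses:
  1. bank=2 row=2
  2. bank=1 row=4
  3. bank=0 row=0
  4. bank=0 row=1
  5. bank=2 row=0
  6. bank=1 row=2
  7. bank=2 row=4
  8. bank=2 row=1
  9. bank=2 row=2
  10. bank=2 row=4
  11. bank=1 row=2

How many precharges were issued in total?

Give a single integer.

Acc 1: bank2 row2 -> MISS (open row2); precharges=0
Acc 2: bank1 row4 -> MISS (open row4); precharges=0
Acc 3: bank0 row0 -> MISS (open row0); precharges=0
Acc 4: bank0 row1 -> MISS (open row1); precharges=1
Acc 5: bank2 row0 -> MISS (open row0); precharges=2
Acc 6: bank1 row2 -> MISS (open row2); precharges=3
Acc 7: bank2 row4 -> MISS (open row4); precharges=4
Acc 8: bank2 row1 -> MISS (open row1); precharges=5
Acc 9: bank2 row2 -> MISS (open row2); precharges=6
Acc 10: bank2 row4 -> MISS (open row4); precharges=7
Acc 11: bank1 row2 -> HIT

Answer: 7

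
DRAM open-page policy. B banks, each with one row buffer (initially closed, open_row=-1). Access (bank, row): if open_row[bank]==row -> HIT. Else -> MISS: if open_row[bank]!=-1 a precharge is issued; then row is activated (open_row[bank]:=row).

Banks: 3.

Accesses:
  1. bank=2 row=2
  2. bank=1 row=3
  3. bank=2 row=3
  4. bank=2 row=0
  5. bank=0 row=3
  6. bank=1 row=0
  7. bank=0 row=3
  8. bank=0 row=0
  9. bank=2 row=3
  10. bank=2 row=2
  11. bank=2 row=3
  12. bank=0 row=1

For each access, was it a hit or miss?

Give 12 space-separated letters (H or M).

Answer: M M M M M M H M M M M M

Derivation:
Acc 1: bank2 row2 -> MISS (open row2); precharges=0
Acc 2: bank1 row3 -> MISS (open row3); precharges=0
Acc 3: bank2 row3 -> MISS (open row3); precharges=1
Acc 4: bank2 row0 -> MISS (open row0); precharges=2
Acc 5: bank0 row3 -> MISS (open row3); precharges=2
Acc 6: bank1 row0 -> MISS (open row0); precharges=3
Acc 7: bank0 row3 -> HIT
Acc 8: bank0 row0 -> MISS (open row0); precharges=4
Acc 9: bank2 row3 -> MISS (open row3); precharges=5
Acc 10: bank2 row2 -> MISS (open row2); precharges=6
Acc 11: bank2 row3 -> MISS (open row3); precharges=7
Acc 12: bank0 row1 -> MISS (open row1); precharges=8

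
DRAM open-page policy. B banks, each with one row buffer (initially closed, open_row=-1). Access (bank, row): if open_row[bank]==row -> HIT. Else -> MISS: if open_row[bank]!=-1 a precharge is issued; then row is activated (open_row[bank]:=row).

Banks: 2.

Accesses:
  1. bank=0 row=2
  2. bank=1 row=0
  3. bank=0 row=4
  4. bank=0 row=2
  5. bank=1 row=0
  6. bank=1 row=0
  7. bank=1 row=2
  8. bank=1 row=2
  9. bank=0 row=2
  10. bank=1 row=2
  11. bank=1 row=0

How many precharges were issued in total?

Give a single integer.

Answer: 4

Derivation:
Acc 1: bank0 row2 -> MISS (open row2); precharges=0
Acc 2: bank1 row0 -> MISS (open row0); precharges=0
Acc 3: bank0 row4 -> MISS (open row4); precharges=1
Acc 4: bank0 row2 -> MISS (open row2); precharges=2
Acc 5: bank1 row0 -> HIT
Acc 6: bank1 row0 -> HIT
Acc 7: bank1 row2 -> MISS (open row2); precharges=3
Acc 8: bank1 row2 -> HIT
Acc 9: bank0 row2 -> HIT
Acc 10: bank1 row2 -> HIT
Acc 11: bank1 row0 -> MISS (open row0); precharges=4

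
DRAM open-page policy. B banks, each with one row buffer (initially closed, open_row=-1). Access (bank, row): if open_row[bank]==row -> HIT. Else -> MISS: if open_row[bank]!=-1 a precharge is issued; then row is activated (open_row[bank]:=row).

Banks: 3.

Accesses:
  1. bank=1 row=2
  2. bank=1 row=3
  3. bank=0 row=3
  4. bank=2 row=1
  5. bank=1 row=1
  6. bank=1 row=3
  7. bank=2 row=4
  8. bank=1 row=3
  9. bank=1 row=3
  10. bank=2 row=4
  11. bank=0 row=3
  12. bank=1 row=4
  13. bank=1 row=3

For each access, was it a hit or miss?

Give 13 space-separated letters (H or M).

Answer: M M M M M M M H H H H M M

Derivation:
Acc 1: bank1 row2 -> MISS (open row2); precharges=0
Acc 2: bank1 row3 -> MISS (open row3); precharges=1
Acc 3: bank0 row3 -> MISS (open row3); precharges=1
Acc 4: bank2 row1 -> MISS (open row1); precharges=1
Acc 5: bank1 row1 -> MISS (open row1); precharges=2
Acc 6: bank1 row3 -> MISS (open row3); precharges=3
Acc 7: bank2 row4 -> MISS (open row4); precharges=4
Acc 8: bank1 row3 -> HIT
Acc 9: bank1 row3 -> HIT
Acc 10: bank2 row4 -> HIT
Acc 11: bank0 row3 -> HIT
Acc 12: bank1 row4 -> MISS (open row4); precharges=5
Acc 13: bank1 row3 -> MISS (open row3); precharges=6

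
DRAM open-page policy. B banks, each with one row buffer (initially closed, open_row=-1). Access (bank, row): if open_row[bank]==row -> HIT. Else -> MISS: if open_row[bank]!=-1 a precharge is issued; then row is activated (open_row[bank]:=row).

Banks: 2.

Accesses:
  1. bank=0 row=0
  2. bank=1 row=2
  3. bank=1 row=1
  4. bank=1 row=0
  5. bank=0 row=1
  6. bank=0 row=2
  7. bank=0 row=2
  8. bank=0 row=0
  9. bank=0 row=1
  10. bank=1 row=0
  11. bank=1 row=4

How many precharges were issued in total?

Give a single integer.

Acc 1: bank0 row0 -> MISS (open row0); precharges=0
Acc 2: bank1 row2 -> MISS (open row2); precharges=0
Acc 3: bank1 row1 -> MISS (open row1); precharges=1
Acc 4: bank1 row0 -> MISS (open row0); precharges=2
Acc 5: bank0 row1 -> MISS (open row1); precharges=3
Acc 6: bank0 row2 -> MISS (open row2); precharges=4
Acc 7: bank0 row2 -> HIT
Acc 8: bank0 row0 -> MISS (open row0); precharges=5
Acc 9: bank0 row1 -> MISS (open row1); precharges=6
Acc 10: bank1 row0 -> HIT
Acc 11: bank1 row4 -> MISS (open row4); precharges=7

Answer: 7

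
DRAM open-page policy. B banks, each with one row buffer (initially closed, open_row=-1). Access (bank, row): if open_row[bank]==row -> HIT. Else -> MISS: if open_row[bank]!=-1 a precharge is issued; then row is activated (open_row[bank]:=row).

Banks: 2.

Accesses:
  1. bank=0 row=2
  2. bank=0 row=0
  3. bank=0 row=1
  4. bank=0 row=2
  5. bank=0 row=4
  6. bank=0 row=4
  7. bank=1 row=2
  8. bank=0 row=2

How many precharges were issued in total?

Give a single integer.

Answer: 5

Derivation:
Acc 1: bank0 row2 -> MISS (open row2); precharges=0
Acc 2: bank0 row0 -> MISS (open row0); precharges=1
Acc 3: bank0 row1 -> MISS (open row1); precharges=2
Acc 4: bank0 row2 -> MISS (open row2); precharges=3
Acc 5: bank0 row4 -> MISS (open row4); precharges=4
Acc 6: bank0 row4 -> HIT
Acc 7: bank1 row2 -> MISS (open row2); precharges=4
Acc 8: bank0 row2 -> MISS (open row2); precharges=5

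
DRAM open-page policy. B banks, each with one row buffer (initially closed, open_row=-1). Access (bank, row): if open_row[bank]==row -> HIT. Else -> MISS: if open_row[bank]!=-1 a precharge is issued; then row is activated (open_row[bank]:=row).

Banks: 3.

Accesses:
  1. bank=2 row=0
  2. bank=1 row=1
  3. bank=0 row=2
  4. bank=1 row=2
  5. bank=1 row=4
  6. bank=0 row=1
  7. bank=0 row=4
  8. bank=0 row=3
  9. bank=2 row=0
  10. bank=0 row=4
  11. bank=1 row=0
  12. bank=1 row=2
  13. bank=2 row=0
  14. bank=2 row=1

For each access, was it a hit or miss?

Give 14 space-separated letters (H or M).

Answer: M M M M M M M M H M M M H M

Derivation:
Acc 1: bank2 row0 -> MISS (open row0); precharges=0
Acc 2: bank1 row1 -> MISS (open row1); precharges=0
Acc 3: bank0 row2 -> MISS (open row2); precharges=0
Acc 4: bank1 row2 -> MISS (open row2); precharges=1
Acc 5: bank1 row4 -> MISS (open row4); precharges=2
Acc 6: bank0 row1 -> MISS (open row1); precharges=3
Acc 7: bank0 row4 -> MISS (open row4); precharges=4
Acc 8: bank0 row3 -> MISS (open row3); precharges=5
Acc 9: bank2 row0 -> HIT
Acc 10: bank0 row4 -> MISS (open row4); precharges=6
Acc 11: bank1 row0 -> MISS (open row0); precharges=7
Acc 12: bank1 row2 -> MISS (open row2); precharges=8
Acc 13: bank2 row0 -> HIT
Acc 14: bank2 row1 -> MISS (open row1); precharges=9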